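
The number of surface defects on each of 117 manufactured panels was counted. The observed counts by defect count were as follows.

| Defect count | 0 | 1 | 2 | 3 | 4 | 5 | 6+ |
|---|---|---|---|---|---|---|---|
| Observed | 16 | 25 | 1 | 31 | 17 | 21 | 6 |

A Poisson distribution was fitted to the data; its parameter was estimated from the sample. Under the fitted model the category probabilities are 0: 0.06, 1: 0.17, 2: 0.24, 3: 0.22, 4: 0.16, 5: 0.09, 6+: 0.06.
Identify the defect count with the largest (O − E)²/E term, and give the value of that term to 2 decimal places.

Expected counts E_i = n·p_i: 117×0.06 = 7.02, 117×0.17 = 19.89, 117×0.24 = 28.08, 117×0.22 = 25.74, 117×0.16 = 18.72, 117×0.09 = 10.53, 117×0.06 = 7.02.
0: (16 − 7.02)²/7.02 = 80.6404/7.02 = 11.487
1: (25 − 19.89)²/19.89 = 26.1121/19.89 = 1.313
2: (1 − 28.08)²/28.08 = 733.3264/28.08 = 26.116
3: (31 − 25.74)²/25.74 = 27.6676/25.74 = 1.075
4: (17 − 18.72)²/18.72 = 2.9584/18.72 = 0.158
5: (21 − 10.53)²/10.53 = 109.6209/10.53 = 10.410
6+: (6 − 7.02)²/7.02 = 1.0404/7.02 = 0.148
The largest term is for 2: 26.12.

2, 26.12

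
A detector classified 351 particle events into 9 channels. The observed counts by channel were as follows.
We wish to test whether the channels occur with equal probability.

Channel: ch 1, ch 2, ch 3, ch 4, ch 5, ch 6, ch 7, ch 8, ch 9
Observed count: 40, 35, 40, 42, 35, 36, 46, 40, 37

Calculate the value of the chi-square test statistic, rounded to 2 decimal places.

Expected count for each of the 9 categories: 351/9 = 39.
ch 1: (40 − 39)²/39 = 1/39 = 0.026
ch 2: (35 − 39)²/39 = 16/39 = 0.410
ch 3: (40 − 39)²/39 = 1/39 = 0.026
ch 4: (42 − 39)²/39 = 9/39 = 0.231
ch 5: (35 − 39)²/39 = 16/39 = 0.410
ch 6: (36 − 39)²/39 = 9/39 = 0.231
ch 7: (46 − 39)²/39 = 49/39 = 1.256
ch 8: (40 − 39)²/39 = 1/39 = 0.026
ch 9: (37 − 39)²/39 = 4/39 = 0.103
Sum = 2.72

2.72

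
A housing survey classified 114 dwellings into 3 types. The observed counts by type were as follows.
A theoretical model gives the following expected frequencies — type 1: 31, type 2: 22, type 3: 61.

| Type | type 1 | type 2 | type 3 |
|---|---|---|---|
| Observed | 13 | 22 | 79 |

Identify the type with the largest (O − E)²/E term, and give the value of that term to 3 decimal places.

χ² = (13−31)²/31 + (22−22)²/22 + (79−61)²/61
   = 10.4516 + 0.0000 + 5.3115
The largest term is for type 1: 10.452.

type 1, 10.452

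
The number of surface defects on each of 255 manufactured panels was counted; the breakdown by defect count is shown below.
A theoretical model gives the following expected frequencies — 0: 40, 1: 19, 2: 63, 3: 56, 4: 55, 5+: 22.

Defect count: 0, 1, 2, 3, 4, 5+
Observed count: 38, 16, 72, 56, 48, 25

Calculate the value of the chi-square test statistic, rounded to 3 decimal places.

3.159

χ² = (38−40)²/40 + (16−19)²/19 + (72−63)²/63 + (56−56)²/56 + (48−55)²/55 + (25−22)²/22
   = 0.1000 + 0.4737 + 1.2857 + 0.0000 + 0.8909 + 0.4091
Sum = 3.159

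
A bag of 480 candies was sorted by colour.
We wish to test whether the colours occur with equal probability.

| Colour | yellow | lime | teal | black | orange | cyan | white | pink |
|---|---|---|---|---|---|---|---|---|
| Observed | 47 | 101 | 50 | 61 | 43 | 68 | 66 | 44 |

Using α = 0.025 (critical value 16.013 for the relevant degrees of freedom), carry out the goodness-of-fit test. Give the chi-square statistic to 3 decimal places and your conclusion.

43.267; reject

Under H₀ each category has probability 1/8, so each expected count is 480/8 = 60.
yellow: (47 − 60)²/60 = 169/60 = 2.8167
lime: (101 − 60)²/60 = 1681/60 = 28.0167
teal: (50 − 60)²/60 = 100/60 = 1.6667
black: (61 − 60)²/60 = 1/60 = 0.0167
orange: (43 − 60)²/60 = 289/60 = 4.8167
cyan: (68 − 60)²/60 = 64/60 = 1.0667
white: (66 − 60)²/60 = 36/60 = 0.6000
pink: (44 − 60)²/60 = 256/60 = 4.2667
Sum = 43.267
df = 7. Since 43.267 > 16.013, we reject H₀.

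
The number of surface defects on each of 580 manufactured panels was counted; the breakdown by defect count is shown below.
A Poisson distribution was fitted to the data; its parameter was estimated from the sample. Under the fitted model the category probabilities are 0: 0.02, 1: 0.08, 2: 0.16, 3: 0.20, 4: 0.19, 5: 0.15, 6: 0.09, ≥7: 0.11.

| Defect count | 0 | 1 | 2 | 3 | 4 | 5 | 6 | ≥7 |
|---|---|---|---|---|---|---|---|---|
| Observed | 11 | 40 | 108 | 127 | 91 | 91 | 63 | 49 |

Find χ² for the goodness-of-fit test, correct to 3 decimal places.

13.643

Expected counts E_i = n·p_i: 580×0.02 = 11.6, 580×0.08 = 46.4, 580×0.16 = 92.8, 580×0.20 = 116, 580×0.19 = 110.2, 580×0.15 = 87, 580×0.09 = 52.2, 580×0.11 = 63.8.
0: (11 − 11.6)²/11.6 = 0.36/11.6 = 0.0310
1: (40 − 46.4)²/46.4 = 40.96/46.4 = 0.8828
2: (108 − 92.8)²/92.8 = 231.04/92.8 = 2.4897
3: (127 − 116)²/116 = 121/116 = 1.0431
4: (91 − 110.2)²/110.2 = 368.64/110.2 = 3.3452
5: (91 − 87)²/87 = 16/87 = 0.1839
6: (63 − 52.2)²/52.2 = 116.64/52.2 = 2.2345
≥7: (49 − 63.8)²/63.8 = 219.04/63.8 = 3.4332
Sum = 13.643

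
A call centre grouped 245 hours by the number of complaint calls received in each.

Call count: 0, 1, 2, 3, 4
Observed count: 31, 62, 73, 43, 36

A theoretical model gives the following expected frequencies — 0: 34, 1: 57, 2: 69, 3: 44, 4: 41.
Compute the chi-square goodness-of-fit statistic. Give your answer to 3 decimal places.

0: (31 − 34)²/34 = 9/34 = 0.2647
1: (62 − 57)²/57 = 25/57 = 0.4386
2: (73 − 69)²/69 = 16/69 = 0.2319
3: (43 − 44)²/44 = 1/44 = 0.0227
4: (36 − 41)²/41 = 25/41 = 0.6098
Sum = 1.568

1.568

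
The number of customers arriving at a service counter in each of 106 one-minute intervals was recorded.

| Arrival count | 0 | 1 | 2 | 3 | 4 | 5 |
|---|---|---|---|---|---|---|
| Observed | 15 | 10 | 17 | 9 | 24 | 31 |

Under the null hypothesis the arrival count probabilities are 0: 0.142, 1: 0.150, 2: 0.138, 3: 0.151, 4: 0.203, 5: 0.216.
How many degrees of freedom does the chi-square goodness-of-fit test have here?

5

There are k = 6 categories and no parameters were estimated from the data, so df = 6 − 1 = 5.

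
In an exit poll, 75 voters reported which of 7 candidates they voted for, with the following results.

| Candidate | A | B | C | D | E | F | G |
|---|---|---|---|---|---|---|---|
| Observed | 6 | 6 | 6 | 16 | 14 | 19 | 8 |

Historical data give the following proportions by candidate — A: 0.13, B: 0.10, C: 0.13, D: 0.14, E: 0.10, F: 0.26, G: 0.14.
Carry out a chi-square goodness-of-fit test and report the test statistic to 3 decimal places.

Expected counts E_i = n·p_i: 75×0.13 = 9.75, 75×0.10 = 7.5, 75×0.13 = 9.75, 75×0.14 = 10.5, 75×0.10 = 7.5, 75×0.26 = 19.5, 75×0.14 = 10.5.
cat         O        E   (O−E)²/E
A           6     9.75     1.4423
B           6      7.5     0.3000
C           6     9.75     1.4423
D          16     10.5     2.8810
E          14      7.5     5.6333
F          19     19.5     0.0128
G           8     10.5     0.5952
Sum = 12.307

12.307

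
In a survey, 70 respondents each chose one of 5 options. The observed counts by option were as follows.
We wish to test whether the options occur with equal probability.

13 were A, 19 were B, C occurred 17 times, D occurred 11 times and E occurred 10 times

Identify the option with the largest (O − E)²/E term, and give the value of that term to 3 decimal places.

Expected count for each of the 5 categories: 70/5 = 14.
A: (13 − 14)²/14 = 1/14 = 0.0714
B: (19 − 14)²/14 = 25/14 = 1.7857
C: (17 − 14)²/14 = 9/14 = 0.6429
D: (11 − 14)²/14 = 9/14 = 0.6429
E: (10 − 14)²/14 = 16/14 = 1.1429
The largest term is for B: 1.786.

B, 1.786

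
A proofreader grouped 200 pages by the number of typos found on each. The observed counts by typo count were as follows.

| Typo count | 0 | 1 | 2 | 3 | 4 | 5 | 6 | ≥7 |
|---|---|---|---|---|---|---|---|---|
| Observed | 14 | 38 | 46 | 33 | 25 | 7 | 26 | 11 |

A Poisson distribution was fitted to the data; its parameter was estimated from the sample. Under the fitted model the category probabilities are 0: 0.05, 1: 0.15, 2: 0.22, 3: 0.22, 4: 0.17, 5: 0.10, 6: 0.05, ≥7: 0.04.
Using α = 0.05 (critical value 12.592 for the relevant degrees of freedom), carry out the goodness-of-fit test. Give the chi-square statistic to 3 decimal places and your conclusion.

44.132; reject

Expected counts E_i = n·p_i: 200×0.05 = 10, 200×0.15 = 30, 200×0.22 = 44, 200×0.22 = 44, 200×0.17 = 34, 200×0.10 = 20, 200×0.05 = 10, 200×0.04 = 8.
0: (14 − 10)²/10 = 16/10 = 1.6000
1: (38 − 30)²/30 = 64/30 = 2.1333
2: (46 − 44)²/44 = 4/44 = 0.0909
3: (33 − 44)²/44 = 121/44 = 2.7500
4: (25 − 34)²/34 = 81/34 = 2.3824
5: (7 − 20)²/20 = 169/20 = 8.4500
6: (26 − 10)²/10 = 256/10 = 25.6000
≥7: (11 − 8)²/8 = 9/8 = 1.1250
Sum = 44.132
df = 6. Since 44.132 > 12.592, we reject H₀.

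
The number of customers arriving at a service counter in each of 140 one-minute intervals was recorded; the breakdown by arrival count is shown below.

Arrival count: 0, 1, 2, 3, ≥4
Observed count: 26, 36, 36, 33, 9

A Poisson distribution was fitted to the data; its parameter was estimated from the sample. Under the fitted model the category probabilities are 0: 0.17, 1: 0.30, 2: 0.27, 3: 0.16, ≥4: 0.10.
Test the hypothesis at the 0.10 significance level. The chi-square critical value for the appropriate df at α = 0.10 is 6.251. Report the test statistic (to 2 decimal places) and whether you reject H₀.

7.95; reject

Expected counts E_i = n·p_i: 140×0.17 = 23.8, 140×0.30 = 42, 140×0.27 = 37.8, 140×0.16 = 22.4, 140×0.10 = 14.
cat         O        E   (O−E)²/E
0          26     23.8      0.203
1          36       42      0.857
2          36     37.8      0.086
3          33     22.4      5.016
≥4          9       14      1.786
Sum = 7.95
df = 3. Since 7.95 > 6.251, we reject H₀.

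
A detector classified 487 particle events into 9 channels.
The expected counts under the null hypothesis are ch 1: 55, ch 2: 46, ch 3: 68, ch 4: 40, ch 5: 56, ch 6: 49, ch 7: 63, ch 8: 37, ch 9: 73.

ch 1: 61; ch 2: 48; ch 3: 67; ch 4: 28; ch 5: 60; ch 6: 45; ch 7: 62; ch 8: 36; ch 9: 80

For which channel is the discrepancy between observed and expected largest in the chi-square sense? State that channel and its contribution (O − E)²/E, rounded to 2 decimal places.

ch 4, 3.60

χ² = (61−55)²/55 + (48−46)²/46 + (67−68)²/68 + (28−40)²/40 + (60−56)²/56 + (45−49)²/49 + (62−63)²/63 + (36−37)²/37 + (80−73)²/73
   = 0.655 + 0.087 + 0.015 + 3.600 + 0.286 + 0.327 + 0.016 + 0.027 + 0.671
The largest term is for ch 4: 3.60.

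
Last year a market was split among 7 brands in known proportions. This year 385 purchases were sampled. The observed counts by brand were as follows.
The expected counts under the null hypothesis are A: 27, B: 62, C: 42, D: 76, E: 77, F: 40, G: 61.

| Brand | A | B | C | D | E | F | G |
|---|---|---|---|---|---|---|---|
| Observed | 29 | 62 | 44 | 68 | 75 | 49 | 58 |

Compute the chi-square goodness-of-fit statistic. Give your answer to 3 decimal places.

A: (29 − 27)²/27 = 4/27 = 0.1481
B: (62 − 62)²/62 = 0/62 = 0.0000
C: (44 − 42)²/42 = 4/42 = 0.0952
D: (68 − 76)²/76 = 64/76 = 0.8421
E: (75 − 77)²/77 = 4/77 = 0.0519
F: (49 − 40)²/40 = 81/40 = 2.0250
G: (58 − 61)²/61 = 9/61 = 0.1475
Sum = 3.310

3.310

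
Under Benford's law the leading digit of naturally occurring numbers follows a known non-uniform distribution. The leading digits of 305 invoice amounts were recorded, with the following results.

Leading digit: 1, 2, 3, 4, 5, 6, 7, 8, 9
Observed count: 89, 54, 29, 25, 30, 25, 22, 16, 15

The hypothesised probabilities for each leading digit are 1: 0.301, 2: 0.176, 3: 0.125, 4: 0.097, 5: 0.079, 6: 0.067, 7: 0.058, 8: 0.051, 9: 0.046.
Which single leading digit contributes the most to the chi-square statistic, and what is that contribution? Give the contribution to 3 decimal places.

Expected counts E_i = n·p_i: 305×0.301 = 91.805, 305×0.176 = 53.68, 305×0.125 = 38.125, 305×0.097 = 29.585, 305×0.079 = 24.095, 305×0.067 = 20.435, 305×0.058 = 17.69, 305×0.051 = 15.555, 305×0.046 = 14.03.
χ² = (89−91.805)²/91.805 + (54−53.68)²/53.68 + (29−38.125)²/38.125 + (25−29.585)²/29.585 + (30−24.095)²/24.095 + (25−20.435)²/20.435 + (22−17.69)²/17.69 + (16−15.555)²/15.555 + (15−14.03)²/14.03
   = 0.0857 + 0.0019 + 2.1840 + 0.7106 + 1.4471 + 1.0198 + 1.0501 + 0.0127 + 0.0671
The largest term is for 3: 2.184.

3, 2.184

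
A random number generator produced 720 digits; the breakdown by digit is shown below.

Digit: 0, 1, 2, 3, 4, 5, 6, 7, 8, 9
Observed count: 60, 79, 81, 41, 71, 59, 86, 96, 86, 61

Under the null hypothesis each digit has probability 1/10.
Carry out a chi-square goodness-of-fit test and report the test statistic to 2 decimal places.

Under H₀ each category has probability 1/10, so each expected count is 720/10 = 72.
χ² = (60−72)²/72 + (79−72)²/72 + (81−72)²/72 + (41−72)²/72 + (71−72)²/72 + (59−72)²/72 + (86−72)²/72 + (96−72)²/72 + (86−72)²/72 + (61−72)²/72
   = 2.000 + 0.681 + 1.125 + 13.347 + 0.014 + 2.347 + 2.722 + 8.000 + 2.722 + 1.681
Sum = 34.64

34.64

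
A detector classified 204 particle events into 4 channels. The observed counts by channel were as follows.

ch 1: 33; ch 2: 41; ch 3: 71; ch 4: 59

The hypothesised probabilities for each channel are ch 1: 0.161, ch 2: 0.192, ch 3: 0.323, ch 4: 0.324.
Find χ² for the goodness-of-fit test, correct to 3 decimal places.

Expected counts E_i = n·p_i: 204×0.161 = 32.844, 204×0.192 = 39.168, 204×0.323 = 65.892, 204×0.324 = 66.096.
χ² = (33−32.844)²/32.844 + (41−39.168)²/39.168 + (71−65.892)²/65.892 + (59−66.096)²/66.096
   = 0.0007 + 0.0857 + 0.3960 + 0.7618
Sum = 1.244

1.244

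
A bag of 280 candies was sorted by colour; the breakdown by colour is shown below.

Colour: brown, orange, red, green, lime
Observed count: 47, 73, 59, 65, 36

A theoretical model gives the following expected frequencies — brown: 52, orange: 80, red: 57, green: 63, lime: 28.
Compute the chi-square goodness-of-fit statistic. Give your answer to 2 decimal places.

3.51

brown: (47 − 52)²/52 = 25/52 = 0.481
orange: (73 − 80)²/80 = 49/80 = 0.613
red: (59 − 57)²/57 = 4/57 = 0.070
green: (65 − 63)²/63 = 4/63 = 0.063
lime: (36 − 28)²/28 = 64/28 = 2.286
Sum = 3.51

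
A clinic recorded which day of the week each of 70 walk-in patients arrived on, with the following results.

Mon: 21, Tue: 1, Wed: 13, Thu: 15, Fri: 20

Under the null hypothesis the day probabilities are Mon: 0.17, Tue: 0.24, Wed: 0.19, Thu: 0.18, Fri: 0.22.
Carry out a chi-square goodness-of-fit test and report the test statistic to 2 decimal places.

Expected counts E_i = n·p_i: 70×0.17 = 11.9, 70×0.24 = 16.8, 70×0.19 = 13.3, 70×0.18 = 12.6, 70×0.22 = 15.4.
cat         O        E   (O−E)²/E
Mon        21     11.9      6.959
Tue         1     16.8     14.860
Wed        13     13.3      0.007
Thu        15     12.6      0.457
Fri        20     15.4      1.374
Sum = 23.66

23.66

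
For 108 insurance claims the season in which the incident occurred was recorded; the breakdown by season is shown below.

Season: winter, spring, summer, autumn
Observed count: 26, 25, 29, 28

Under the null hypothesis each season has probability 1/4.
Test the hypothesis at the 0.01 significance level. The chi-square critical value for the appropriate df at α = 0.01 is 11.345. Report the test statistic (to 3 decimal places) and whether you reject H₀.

0.370; do not reject

Under H₀ each category has probability 1/4, so each expected count is 108/4 = 27.
cat         O        E   (O−E)²/E
winter     26       27     0.0370
spring     25       27     0.1481
summer     29       27     0.1481
autumn     28       27     0.0370
Sum = 0.370
df = 3. Since 0.370 < 11.345, we do not reject H₀.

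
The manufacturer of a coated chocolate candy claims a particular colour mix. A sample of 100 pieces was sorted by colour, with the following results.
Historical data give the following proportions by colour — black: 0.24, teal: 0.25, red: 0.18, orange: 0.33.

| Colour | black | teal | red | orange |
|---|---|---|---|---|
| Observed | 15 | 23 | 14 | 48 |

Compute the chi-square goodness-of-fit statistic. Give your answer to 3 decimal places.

11.242

Expected counts E_i = n·p_i: 100×0.24 = 24, 100×0.25 = 25, 100×0.18 = 18, 100×0.33 = 33.
black: (15 − 24)²/24 = 81/24 = 3.3750
teal: (23 − 25)²/25 = 4/25 = 0.1600
red: (14 − 18)²/18 = 16/18 = 0.8889
orange: (48 − 33)²/33 = 225/33 = 6.8182
Sum = 11.242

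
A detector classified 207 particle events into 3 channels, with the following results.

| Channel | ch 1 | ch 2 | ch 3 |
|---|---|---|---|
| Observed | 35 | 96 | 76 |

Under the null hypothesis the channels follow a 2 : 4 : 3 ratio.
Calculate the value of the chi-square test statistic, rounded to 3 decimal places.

Ratio total = 9. Expected counts: 207×2/9 = 46, 207×4/9 = 92, 207×3/9 = 69.
ch 1: (35 − 46)²/46 = 121/46 = 2.6304
ch 2: (96 − 92)²/92 = 16/92 = 0.1739
ch 3: (76 − 69)²/69 = 49/69 = 0.7101
Sum = 3.514

3.514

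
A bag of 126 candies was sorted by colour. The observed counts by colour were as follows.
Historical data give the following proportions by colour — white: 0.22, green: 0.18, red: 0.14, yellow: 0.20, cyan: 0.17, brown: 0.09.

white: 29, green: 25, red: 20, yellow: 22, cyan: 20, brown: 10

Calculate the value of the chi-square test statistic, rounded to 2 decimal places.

1.27

Expected counts E_i = n·p_i: 126×0.22 = 27.72, 126×0.18 = 22.68, 126×0.14 = 17.64, 126×0.20 = 25.2, 126×0.17 = 21.42, 126×0.09 = 11.34.
cat         O        E   (O−E)²/E
white      29    27.72      0.059
green      25    22.68      0.237
red        20    17.64      0.316
yellow     22     25.2      0.406
cyan       20    21.42      0.094
brown      10    11.34      0.158
Sum = 1.27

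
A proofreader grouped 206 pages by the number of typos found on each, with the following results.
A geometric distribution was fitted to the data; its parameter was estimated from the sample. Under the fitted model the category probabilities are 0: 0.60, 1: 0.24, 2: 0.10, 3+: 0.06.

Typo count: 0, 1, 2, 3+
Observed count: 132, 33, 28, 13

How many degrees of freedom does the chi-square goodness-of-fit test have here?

2

There are k = 4 categories and 1 parameter estimated from the data, so df = 4 − 1 − 1 = 2.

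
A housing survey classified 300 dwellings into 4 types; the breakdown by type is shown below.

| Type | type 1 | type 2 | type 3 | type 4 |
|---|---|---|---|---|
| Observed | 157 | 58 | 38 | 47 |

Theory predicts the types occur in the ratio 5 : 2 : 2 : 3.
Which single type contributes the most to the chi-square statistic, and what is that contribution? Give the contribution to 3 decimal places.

type 4, 10.453

Ratio total = 12. Expected counts: 300×5/12 = 125, 300×2/12 = 50, 300×2/12 = 50, 300×3/12 = 75.
χ² = (157−125)²/125 + (58−50)²/50 + (38−50)²/50 + (47−75)²/75
   = 8.1920 + 1.2800 + 2.8800 + 10.4533
The largest term is for type 4: 10.453.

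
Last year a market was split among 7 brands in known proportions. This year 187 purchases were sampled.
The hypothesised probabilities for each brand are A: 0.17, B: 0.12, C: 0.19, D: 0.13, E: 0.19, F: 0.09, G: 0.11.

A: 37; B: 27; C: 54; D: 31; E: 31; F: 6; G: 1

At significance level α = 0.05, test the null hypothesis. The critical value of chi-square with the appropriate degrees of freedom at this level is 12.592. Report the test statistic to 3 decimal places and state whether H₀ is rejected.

Expected counts E_i = n·p_i: 187×0.17 = 31.79, 187×0.12 = 22.44, 187×0.19 = 35.53, 187×0.13 = 24.31, 187×0.19 = 35.53, 187×0.09 = 16.83, 187×0.11 = 20.57.
A: (37 − 31.79)²/31.79 = 27.1441/31.79 = 0.8539
B: (27 − 22.44)²/22.44 = 20.7936/22.44 = 0.9266
C: (54 − 35.53)²/35.53 = 341.1409/35.53 = 9.6015
D: (31 − 24.31)²/24.31 = 44.7561/24.31 = 1.8411
E: (31 − 35.53)²/35.53 = 20.5209/35.53 = 0.5776
F: (6 − 16.83)²/16.83 = 117.2889/16.83 = 6.9690
G: (1 − 20.57)²/20.57 = 382.9849/20.57 = 18.6186
Sum = 39.388
df = 6. Since 39.388 > 12.592, we reject H₀.

39.388; reject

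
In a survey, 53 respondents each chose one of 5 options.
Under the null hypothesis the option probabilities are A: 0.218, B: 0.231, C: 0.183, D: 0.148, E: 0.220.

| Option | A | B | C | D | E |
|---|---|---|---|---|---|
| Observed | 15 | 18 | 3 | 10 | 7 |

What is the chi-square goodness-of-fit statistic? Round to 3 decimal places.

Expected counts E_i = n·p_i: 53×0.218 = 11.554, 53×0.231 = 12.243, 53×0.183 = 9.699, 53×0.148 = 7.844, 53×0.220 = 11.66.
χ² = (15−11.554)²/11.554 + (18−12.243)²/12.243 + (3−9.699)²/9.699 + (10−7.844)²/7.844 + (7−11.66)²/11.66
   = 1.0278 + 2.7071 + 4.6269 + 0.5926 + 1.8624
Sum = 10.817

10.817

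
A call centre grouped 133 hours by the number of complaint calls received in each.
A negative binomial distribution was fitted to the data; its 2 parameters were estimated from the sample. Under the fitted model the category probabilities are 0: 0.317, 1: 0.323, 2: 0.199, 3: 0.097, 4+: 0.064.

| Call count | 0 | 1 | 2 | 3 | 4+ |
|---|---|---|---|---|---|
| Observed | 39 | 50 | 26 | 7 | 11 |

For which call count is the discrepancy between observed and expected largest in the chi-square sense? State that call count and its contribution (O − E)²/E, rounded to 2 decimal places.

Expected counts E_i = n·p_i: 133×0.317 = 42.161, 133×0.323 = 42.959, 133×0.199 = 26.467, 133×0.097 = 12.901, 133×0.064 = 8.512.
cat         O        E   (O−E)²/E
0          39   42.161      0.237
1          50   42.959      1.154
2          26   26.467      0.008
3           7   12.901      2.699
4+         11    8.512      0.727
The largest term is for 3: 2.70.

3, 2.70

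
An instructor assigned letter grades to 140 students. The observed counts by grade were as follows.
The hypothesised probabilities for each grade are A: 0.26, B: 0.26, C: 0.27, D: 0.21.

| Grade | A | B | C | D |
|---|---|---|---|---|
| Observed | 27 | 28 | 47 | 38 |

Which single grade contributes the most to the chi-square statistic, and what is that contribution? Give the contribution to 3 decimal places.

D, 2.516

Expected counts E_i = n·p_i: 140×0.26 = 36.4, 140×0.26 = 36.4, 140×0.27 = 37.8, 140×0.21 = 29.4.
cat         O        E   (O−E)²/E
A          27     36.4     2.4275
B          28     36.4     1.9385
C          47     37.8     2.2392
D          38     29.4     2.5156
The largest term is for D: 2.516.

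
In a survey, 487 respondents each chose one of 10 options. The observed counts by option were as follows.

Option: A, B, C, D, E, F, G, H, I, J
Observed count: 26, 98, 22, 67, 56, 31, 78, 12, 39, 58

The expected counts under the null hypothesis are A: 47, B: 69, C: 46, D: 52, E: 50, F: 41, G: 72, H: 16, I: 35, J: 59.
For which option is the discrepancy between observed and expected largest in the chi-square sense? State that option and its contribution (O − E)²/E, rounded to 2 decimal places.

χ² = (26−47)²/47 + (98−69)²/69 + (22−46)²/46 + (67−52)²/52 + (56−50)²/50 + (31−41)²/41 + (78−72)²/72 + (12−16)²/16 + (39−35)²/35 + (58−59)²/59
   = 9.383 + 12.188 + 12.522 + 4.327 + 0.720 + 2.439 + 0.500 + 1.000 + 0.457 + 0.017
The largest term is for C: 12.52.

C, 12.52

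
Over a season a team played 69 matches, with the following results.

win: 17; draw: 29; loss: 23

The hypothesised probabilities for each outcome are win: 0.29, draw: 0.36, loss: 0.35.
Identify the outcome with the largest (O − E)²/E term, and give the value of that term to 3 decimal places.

draw, 0.697

Expected counts E_i = n·p_i: 69×0.29 = 20.01, 69×0.36 = 24.84, 69×0.35 = 24.15.
χ² = (17−20.01)²/20.01 + (29−24.84)²/24.84 + (23−24.15)²/24.15
   = 0.4528 + 0.6967 + 0.0548
The largest term is for draw: 0.697.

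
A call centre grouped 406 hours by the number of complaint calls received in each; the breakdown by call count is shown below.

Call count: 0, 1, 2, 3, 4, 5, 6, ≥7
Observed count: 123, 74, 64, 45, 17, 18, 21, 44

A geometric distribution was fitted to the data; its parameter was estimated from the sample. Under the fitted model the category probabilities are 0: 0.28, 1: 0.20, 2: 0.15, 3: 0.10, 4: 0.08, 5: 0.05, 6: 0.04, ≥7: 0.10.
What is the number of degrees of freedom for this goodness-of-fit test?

6

There are k = 8 categories and 1 parameter estimated from the data, so df = 8 − 1 − 1 = 6.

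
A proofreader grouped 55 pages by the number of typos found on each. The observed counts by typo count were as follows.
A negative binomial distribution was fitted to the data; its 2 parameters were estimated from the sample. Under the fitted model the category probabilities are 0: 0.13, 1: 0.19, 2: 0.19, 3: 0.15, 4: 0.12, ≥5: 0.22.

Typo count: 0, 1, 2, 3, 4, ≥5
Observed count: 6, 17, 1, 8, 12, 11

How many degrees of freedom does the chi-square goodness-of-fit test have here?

3

There are k = 6 categories and 2 parameters estimated from the data, so df = 6 − 1 − 2 = 3.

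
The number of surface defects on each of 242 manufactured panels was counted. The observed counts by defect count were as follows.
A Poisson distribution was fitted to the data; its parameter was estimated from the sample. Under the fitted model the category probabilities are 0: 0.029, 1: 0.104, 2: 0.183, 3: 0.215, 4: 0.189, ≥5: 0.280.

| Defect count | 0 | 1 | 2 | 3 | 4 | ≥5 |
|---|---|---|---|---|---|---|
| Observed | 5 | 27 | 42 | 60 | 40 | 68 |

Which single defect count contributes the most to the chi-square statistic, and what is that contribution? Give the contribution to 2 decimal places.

3, 1.22

Expected counts E_i = n·p_i: 242×0.029 = 7.018, 242×0.104 = 25.168, 242×0.183 = 44.286, 242×0.215 = 52.03, 242×0.189 = 45.738, 242×0.280 = 67.76.
cat         O        E   (O−E)²/E
0           5    7.018      0.580
1          27   25.168      0.133
2          42   44.286      0.118
3          60    52.03      1.221
4          40   45.738      0.720
≥5         68    67.76      0.001
The largest term is for 3: 1.22.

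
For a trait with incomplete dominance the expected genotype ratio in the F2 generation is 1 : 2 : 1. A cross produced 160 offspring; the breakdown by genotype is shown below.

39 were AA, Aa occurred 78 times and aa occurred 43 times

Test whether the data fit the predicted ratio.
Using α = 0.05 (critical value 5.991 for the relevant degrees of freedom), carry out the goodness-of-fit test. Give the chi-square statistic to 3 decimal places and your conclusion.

Ratio total = 4. Expected counts: 160×1/4 = 40, 160×2/4 = 80, 160×1/4 = 40.
χ² = (39−40)²/40 + (78−80)²/80 + (43−40)²/40
   = 0.0250 + 0.0500 + 0.2250
Sum = 0.300
df = 2. Since 0.300 < 5.991, we do not reject H₀.

0.300; do not reject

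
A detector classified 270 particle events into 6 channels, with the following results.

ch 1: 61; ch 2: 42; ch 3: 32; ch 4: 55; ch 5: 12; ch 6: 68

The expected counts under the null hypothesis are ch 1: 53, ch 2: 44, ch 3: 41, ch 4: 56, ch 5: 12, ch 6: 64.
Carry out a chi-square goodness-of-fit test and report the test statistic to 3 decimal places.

3.542

ch 1: (61 − 53)²/53 = 64/53 = 1.2075
ch 2: (42 − 44)²/44 = 4/44 = 0.0909
ch 3: (32 − 41)²/41 = 81/41 = 1.9756
ch 4: (55 − 56)²/56 = 1/56 = 0.0179
ch 5: (12 − 12)²/12 = 0/12 = 0.0000
ch 6: (68 − 64)²/64 = 16/64 = 0.2500
Sum = 3.542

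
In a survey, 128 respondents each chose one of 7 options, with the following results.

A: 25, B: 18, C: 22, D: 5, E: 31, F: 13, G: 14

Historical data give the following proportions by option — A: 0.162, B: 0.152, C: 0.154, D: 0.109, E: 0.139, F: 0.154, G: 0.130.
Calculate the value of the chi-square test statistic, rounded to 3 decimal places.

Expected counts E_i = n·p_i: 128×0.162 = 20.736, 128×0.152 = 19.456, 128×0.154 = 19.712, 128×0.109 = 13.952, 128×0.139 = 17.792, 128×0.154 = 19.712, 128×0.130 = 16.64.
cat         O        E   (O−E)²/E
A          25   20.736     0.8768
B          18   19.456     0.1090
C          22   19.712     0.2656
D           5   13.952     5.7439
E          31   17.792     9.8050
F          13   19.712     2.2855
G          14    16.64     0.4188
Sum = 19.505

19.505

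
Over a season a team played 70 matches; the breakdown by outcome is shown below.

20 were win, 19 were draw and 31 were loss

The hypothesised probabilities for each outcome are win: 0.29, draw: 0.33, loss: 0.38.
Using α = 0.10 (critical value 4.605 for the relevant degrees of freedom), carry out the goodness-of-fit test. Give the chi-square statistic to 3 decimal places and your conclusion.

1.460; do not reject

Expected counts E_i = n·p_i: 70×0.29 = 20.3, 70×0.33 = 23.1, 70×0.38 = 26.6.
win: (20 − 20.3)²/20.3 = 0.09/20.3 = 0.0044
draw: (19 − 23.1)²/23.1 = 16.81/23.1 = 0.7277
loss: (31 − 26.6)²/26.6 = 19.36/26.6 = 0.7278
Sum = 1.460
df = 2. Since 1.460 < 4.605, we do not reject H₀.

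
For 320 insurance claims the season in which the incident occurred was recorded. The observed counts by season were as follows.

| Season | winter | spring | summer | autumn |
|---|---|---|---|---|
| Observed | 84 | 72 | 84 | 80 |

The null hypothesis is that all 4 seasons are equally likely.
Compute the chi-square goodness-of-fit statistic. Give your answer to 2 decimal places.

1.20

Under H₀ each category has probability 1/4, so each expected count is 320/4 = 80.
winter: (84 − 80)²/80 = 16/80 = 0.200
spring: (72 − 80)²/80 = 64/80 = 0.800
summer: (84 − 80)²/80 = 16/80 = 0.200
autumn: (80 − 80)²/80 = 0/80 = 0.000
Sum = 1.20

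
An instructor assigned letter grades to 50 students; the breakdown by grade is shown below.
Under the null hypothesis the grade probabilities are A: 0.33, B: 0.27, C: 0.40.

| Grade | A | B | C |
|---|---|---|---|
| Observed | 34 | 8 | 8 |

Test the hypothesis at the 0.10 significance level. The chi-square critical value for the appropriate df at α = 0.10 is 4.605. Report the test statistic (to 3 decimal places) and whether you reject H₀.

28.001; reject

Expected counts E_i = n·p_i: 50×0.33 = 16.5, 50×0.27 = 13.5, 50×0.40 = 20.
A: (34 − 16.5)²/16.5 = 306.25/16.5 = 18.5606
B: (8 − 13.5)²/13.5 = 30.25/13.5 = 2.2407
C: (8 − 20)²/20 = 144/20 = 7.2000
Sum = 28.001
df = 2. Since 28.001 > 4.605, we reject H₀.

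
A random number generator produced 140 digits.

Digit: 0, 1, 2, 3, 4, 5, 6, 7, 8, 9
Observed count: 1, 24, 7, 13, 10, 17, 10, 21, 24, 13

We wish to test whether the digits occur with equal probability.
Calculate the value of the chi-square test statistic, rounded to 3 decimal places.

36.429

Expected count for each of the 10 categories: 140/10 = 14.
χ² = (1−14)²/14 + (24−14)²/14 + (7−14)²/14 + (13−14)²/14 + (10−14)²/14 + (17−14)²/14 + (10−14)²/14 + (21−14)²/14 + (24−14)²/14 + (13−14)²/14
   = 12.0714 + 7.1429 + 3.5000 + 0.0714 + 1.1429 + 0.6429 + 1.1429 + 3.5000 + 7.1429 + 0.0714
Sum = 36.429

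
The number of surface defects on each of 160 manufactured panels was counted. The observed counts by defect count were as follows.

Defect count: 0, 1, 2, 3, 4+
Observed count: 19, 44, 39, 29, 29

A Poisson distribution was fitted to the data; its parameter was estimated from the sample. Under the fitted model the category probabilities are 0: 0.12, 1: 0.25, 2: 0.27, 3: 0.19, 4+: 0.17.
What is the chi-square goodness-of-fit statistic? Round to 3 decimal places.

Expected counts E_i = n·p_i: 160×0.12 = 19.2, 160×0.25 = 40, 160×0.27 = 43.2, 160×0.19 = 30.4, 160×0.17 = 27.2.
χ² = (19−19.2)²/19.2 + (44−40)²/40 + (39−43.2)²/43.2 + (29−30.4)²/30.4 + (29−27.2)²/27.2
   = 0.0021 + 0.4000 + 0.4083 + 0.0645 + 0.1191
Sum = 0.994

0.994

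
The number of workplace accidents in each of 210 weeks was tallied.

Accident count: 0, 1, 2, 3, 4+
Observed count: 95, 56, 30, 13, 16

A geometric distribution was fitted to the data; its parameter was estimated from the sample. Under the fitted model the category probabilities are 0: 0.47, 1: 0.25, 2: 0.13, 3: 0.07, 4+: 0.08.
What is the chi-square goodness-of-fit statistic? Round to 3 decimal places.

Expected counts E_i = n·p_i: 210×0.47 = 98.7, 210×0.25 = 52.5, 210×0.13 = 27.3, 210×0.07 = 14.7, 210×0.08 = 16.8.
χ² = (95−98.7)²/98.7 + (56−52.5)²/52.5 + (30−27.3)²/27.3 + (13−14.7)²/14.7 + (16−16.8)²/16.8
   = 0.1387 + 0.2333 + 0.2670 + 0.1966 + 0.0381
Sum = 0.874

0.874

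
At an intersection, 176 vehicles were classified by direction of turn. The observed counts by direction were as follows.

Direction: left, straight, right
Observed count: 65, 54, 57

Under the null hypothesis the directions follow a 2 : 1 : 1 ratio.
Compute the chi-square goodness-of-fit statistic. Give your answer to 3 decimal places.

12.125

Ratio total = 4. Expected counts: 176×2/4 = 88, 176×1/4 = 44, 176×1/4 = 44.
χ² = (65−88)²/88 + (54−44)²/44 + (57−44)²/44
   = 6.0114 + 2.2727 + 3.8409
Sum = 12.125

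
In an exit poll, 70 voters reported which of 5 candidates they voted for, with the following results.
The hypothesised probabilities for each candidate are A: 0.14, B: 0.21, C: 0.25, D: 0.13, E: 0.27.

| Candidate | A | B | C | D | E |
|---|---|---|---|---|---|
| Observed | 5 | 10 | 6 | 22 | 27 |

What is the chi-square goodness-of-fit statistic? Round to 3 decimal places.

33.169

Expected counts E_i = n·p_i: 70×0.14 = 9.8, 70×0.21 = 14.7, 70×0.25 = 17.5, 70×0.13 = 9.1, 70×0.27 = 18.9.
χ² = (5−9.8)²/9.8 + (10−14.7)²/14.7 + (6−17.5)²/17.5 + (22−9.1)²/9.1 + (27−18.9)²/18.9
   = 2.3510 + 1.5027 + 7.5571 + 18.2868 + 3.4714
Sum = 33.169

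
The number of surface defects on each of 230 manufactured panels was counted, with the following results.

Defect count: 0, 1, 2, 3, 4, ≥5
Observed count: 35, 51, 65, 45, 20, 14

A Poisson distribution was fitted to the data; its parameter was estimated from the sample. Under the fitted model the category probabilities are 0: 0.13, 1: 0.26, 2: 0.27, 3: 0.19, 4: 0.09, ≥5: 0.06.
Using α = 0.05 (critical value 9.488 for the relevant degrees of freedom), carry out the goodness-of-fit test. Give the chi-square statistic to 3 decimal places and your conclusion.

2.366; do not reject

Expected counts E_i = n·p_i: 230×0.13 = 29.9, 230×0.26 = 59.8, 230×0.27 = 62.1, 230×0.19 = 43.7, 230×0.09 = 20.7, 230×0.06 = 13.8.
0: (35 − 29.9)²/29.9 = 26.01/29.9 = 0.8699
1: (51 − 59.8)²/59.8 = 77.44/59.8 = 1.2950
2: (65 − 62.1)²/62.1 = 8.41/62.1 = 0.1354
3: (45 − 43.7)²/43.7 = 1.69/43.7 = 0.0387
4: (20 − 20.7)²/20.7 = 0.49/20.7 = 0.0237
≥5: (14 − 13.8)²/13.8 = 0.04/13.8 = 0.0029
Sum = 2.366
df = 4. Since 2.366 < 9.488, we do not reject H₀.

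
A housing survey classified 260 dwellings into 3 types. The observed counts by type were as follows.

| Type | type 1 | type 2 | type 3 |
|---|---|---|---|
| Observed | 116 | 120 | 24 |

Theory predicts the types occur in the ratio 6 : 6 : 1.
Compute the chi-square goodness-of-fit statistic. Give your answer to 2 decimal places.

Ratio total = 13. Expected counts: 260×6/13 = 120, 260×6/13 = 120, 260×1/13 = 20.
cat         O        E   (O−E)²/E
type 1    116      120      0.133
type 2    120      120      0.000
type 3     24       20      0.800
Sum = 0.93

0.93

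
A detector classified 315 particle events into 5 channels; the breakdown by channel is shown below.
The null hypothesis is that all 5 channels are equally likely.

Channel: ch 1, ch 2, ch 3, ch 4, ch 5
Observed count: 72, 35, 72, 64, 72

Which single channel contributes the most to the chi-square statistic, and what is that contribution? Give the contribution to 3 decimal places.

ch 2, 12.444

Expected count for each of the 5 categories: 315/5 = 63.
ch 1: (72 − 63)²/63 = 81/63 = 1.2857
ch 2: (35 − 63)²/63 = 784/63 = 12.4444
ch 3: (72 − 63)²/63 = 81/63 = 1.2857
ch 4: (64 − 63)²/63 = 1/63 = 0.0159
ch 5: (72 − 63)²/63 = 81/63 = 1.2857
The largest term is for ch 2: 12.444.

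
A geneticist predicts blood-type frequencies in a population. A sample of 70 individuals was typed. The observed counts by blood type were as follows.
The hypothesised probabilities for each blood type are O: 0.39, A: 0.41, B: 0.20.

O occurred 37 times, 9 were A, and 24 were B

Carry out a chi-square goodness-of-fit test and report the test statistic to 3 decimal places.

Expected counts E_i = n·p_i: 70×0.39 = 27.3, 70×0.41 = 28.7, 70×0.20 = 14.
O: (37 − 27.3)²/27.3 = 94.09/27.3 = 3.4465
A: (9 − 28.7)²/28.7 = 388.09/28.7 = 13.5223
B: (24 − 14)²/14 = 100/14 = 7.1429
Sum = 24.112

24.112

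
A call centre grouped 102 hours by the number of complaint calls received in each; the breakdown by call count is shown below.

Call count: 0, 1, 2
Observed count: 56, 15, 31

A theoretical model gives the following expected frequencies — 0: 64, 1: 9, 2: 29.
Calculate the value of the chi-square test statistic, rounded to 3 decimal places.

5.138

0: (56 − 64)²/64 = 64/64 = 1.0000
1: (15 − 9)²/9 = 36/9 = 4.0000
2: (31 − 29)²/29 = 4/29 = 0.1379
Sum = 5.138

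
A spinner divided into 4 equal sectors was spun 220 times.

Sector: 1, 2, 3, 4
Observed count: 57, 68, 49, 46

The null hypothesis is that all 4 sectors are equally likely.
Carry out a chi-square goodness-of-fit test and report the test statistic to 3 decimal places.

Under H₀ each category has probability 1/4, so each expected count is 220/4 = 55.
χ² = (57−55)²/55 + (68−55)²/55 + (49−55)²/55 + (46−55)²/55
   = 0.0727 + 3.0727 + 0.6545 + 1.4727
Sum = 5.273

5.273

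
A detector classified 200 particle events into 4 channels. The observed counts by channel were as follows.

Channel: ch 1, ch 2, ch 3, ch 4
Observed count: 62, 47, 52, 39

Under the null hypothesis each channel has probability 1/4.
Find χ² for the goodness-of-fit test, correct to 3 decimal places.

5.560

Under H₀ each category has probability 1/4, so each expected count is 200/4 = 50.
ch 1: (62 − 50)²/50 = 144/50 = 2.8800
ch 2: (47 − 50)²/50 = 9/50 = 0.1800
ch 3: (52 − 50)²/50 = 4/50 = 0.0800
ch 4: (39 − 50)²/50 = 121/50 = 2.4200
Sum = 5.560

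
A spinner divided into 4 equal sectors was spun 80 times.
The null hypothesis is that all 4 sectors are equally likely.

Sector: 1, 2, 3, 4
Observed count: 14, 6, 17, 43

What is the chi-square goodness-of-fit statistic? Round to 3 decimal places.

Expected count for each of the 4 categories: 80/4 = 20.
cat         O        E   (O−E)²/E
1          14       20     1.8000
2           6       20     9.8000
3          17       20     0.4500
4          43       20    26.4500
Sum = 38.500

38.500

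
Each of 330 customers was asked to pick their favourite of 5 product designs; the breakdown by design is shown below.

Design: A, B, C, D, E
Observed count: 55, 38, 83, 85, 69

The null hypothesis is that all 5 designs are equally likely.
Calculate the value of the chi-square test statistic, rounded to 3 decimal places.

23.697

Expected count for each of the 5 categories: 330/5 = 66.
χ² = (55−66)²/66 + (38−66)²/66 + (83−66)²/66 + (85−66)²/66 + (69−66)²/66
   = 1.8333 + 11.8788 + 4.3788 + 5.4697 + 0.1364
Sum = 23.697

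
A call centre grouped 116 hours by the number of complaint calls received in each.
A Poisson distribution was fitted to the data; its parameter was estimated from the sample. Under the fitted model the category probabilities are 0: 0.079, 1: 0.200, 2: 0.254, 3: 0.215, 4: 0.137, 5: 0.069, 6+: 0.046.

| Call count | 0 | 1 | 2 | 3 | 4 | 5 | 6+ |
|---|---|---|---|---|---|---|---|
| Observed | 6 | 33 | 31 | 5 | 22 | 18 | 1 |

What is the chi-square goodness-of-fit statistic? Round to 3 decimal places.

39.609

Expected counts E_i = n·p_i: 116×0.079 = 9.164, 116×0.200 = 23.2, 116×0.254 = 29.464, 116×0.215 = 24.94, 116×0.137 = 15.892, 116×0.069 = 8.004, 116×0.046 = 5.336.
cat         O        E   (O−E)²/E
0           6    9.164     1.0924
1          33     23.2     4.1397
2          31   29.464     0.0801
3           5    24.94    15.9424
4          22   15.892     2.3476
5          18    8.004    12.4838
6+          1    5.336     3.5234
Sum = 39.609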